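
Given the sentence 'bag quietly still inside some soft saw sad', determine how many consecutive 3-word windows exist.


Word trigrams from [8] words:
  Trigram 1: (bag quietly still)
  Trigram 2: (quietly still inside)
  Trigram 3: (still inside some)
  Trigram 4: (inside some soft)
  Trigram 5: (some soft saw)
  Trigram 6: (soft saw sad)
Total word trigrams: 8 - 2 = 6

6


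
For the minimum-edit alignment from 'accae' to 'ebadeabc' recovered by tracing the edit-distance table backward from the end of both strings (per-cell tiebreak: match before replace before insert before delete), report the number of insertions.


Edit distance = 6. Backtracking from cell (5, 8) with preference match > replace > insert > delete,
then listing the resulting alignment 'accae' -> 'ebadeabc' left to right:
  Step 1: insert 'e' [insertion #1]
  Step 2: insert 'b' [insertion #2]
  Step 3: keep 'a'
  Step 4: replace c->d
  Step 5: replace c->e
  Step 6: keep 'a'
  Step 7: insert 'b' [insertion #3]
  Step 8: replace e->c
Total insertions: 3

3


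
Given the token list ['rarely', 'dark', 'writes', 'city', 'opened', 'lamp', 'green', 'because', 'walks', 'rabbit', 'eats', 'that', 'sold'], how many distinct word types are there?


Listing all tokens and tracking unique types:
  Token 1: 'rarely' -> NEW (unique so far: 1)
  Token 2: 'dark' -> NEW (unique so far: 2)
  Token 3: 'writes' -> NEW (unique so far: 3)
  Token 4: 'city' -> NEW (unique so far: 4)
  Token 5: 'opened' -> NEW (unique so far: 5)
  Token 6: 'lamp' -> NEW (unique so far: 6)
  Token 7: 'green' -> NEW (unique so far: 7)
  Token 8: 'because' -> NEW (unique so far: 8)
  Token 9: 'walks' -> NEW (unique so far: 9)
  Token 10: 'rabbit' -> NEW (unique so far: 10)
  Token 11: 'eats' -> NEW (unique so far: 11)
  Token 12: 'that' -> NEW (unique so far: 12)
  Token 13: 'sold' -> NEW (unique so far: 13)
Unique types: ('because', 'city', 'dark', 'eats', 'green', 'lamp', 'opened', 'rabbit', 'rarely', 'sold', 'that', 'walks', 'writes')
Vocabulary size: 13

13


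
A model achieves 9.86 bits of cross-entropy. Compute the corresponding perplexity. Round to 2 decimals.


Perplexity formula: PP = 2^H
H = 9.86
PP = 2^9.86
Decompose: 2^9.86 = 2^9 * 2^0.86
2^9 = 512, 2^0.86 ~ 1.8150383
PP ~ 512 * 1.8150383 = 929.2996096
Rounded to 2 decimals: 929.30

929.30


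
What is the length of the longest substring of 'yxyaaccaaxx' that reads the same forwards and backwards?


Scanning 'yxyaaccaaxx' for palindromic substrings.
Substring at positions 3-8: 'aaccaa'.
Check: reverse('aaccaa') = 'aaccaa' -> palindrome confirmed.
Neighbouring characters ('y' / 'x') break symmetry, so it cannot extend further.
No longer palindromic substring exists; longest length = 6

6


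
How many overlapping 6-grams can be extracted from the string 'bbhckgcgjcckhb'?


String 'bbhckgcgjcckhb' has length L = 14.
Number of overlapping n-grams = L - n + 1
Substituting: 14 - 6 + 1 = 9

9


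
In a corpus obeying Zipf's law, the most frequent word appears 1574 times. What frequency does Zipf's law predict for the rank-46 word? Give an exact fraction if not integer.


Zipf's law: freq(rank) = f1 / rank
f1 = 1574, rank = 46
freq = 1574 / 46
GCD(1574, 46) = 2
Simplified: 787/23

787/23


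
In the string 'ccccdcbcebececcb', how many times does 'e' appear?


Scanning 'ccccdcbcebececcb' for 'e':
  Position 8: 'e' -> MATCH (count: 1)
  Position 10: 'e' -> MATCH (count: 2)
  Position 12: 'e' -> MATCH (count: 3)
Total occurrences of 'e': 3

3


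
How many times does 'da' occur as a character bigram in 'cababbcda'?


Scanning 'cababbcda' for bigram 'da':
  Position 0: 'ca' -> no
  Position 1: 'ab' -> no
  Position 2: 'ba' -> no
  Position 3: 'ab' -> no
  Position 4: 'bb' -> no
  Position 5: 'bc' -> no
  Position 6: 'cd' -> no
  Position 7: 'da' -> MATCH
Total matches: 1

1


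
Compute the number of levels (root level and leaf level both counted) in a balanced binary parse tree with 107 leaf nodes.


In a balanced binary tree with n leaves the deepest leaf is ceil(log2(n)) edges below the root,
so counting node levels inclusive of root and leaves gives ceil(log2(n)) + 1 levels.
log2(107) = 6.7415
ceil(6.7415) = 7
levels = 7 + 1 = 8

8


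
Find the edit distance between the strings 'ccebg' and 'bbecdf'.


Building DP table for s1='ccebg' (len 5) and s2='bbecdf' (len 6):
       b  b  e  c  d  f
    0  1  2  3  4  5  6
  c 1  1  2  3  3  4  5
  c 2  2  2  3  3  4  5
  e 3  3  3  2  3  4  5
  b 4  3  3  3  3  4  5
  g 5  4  4  4  4  4  5
Edit distance = dp[5][6] = 5

5


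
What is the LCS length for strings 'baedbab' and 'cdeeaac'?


DP table for LCS of 'baedbab' and 'cdeeaac':
       c  d  e  e  a  a  c
    0  0  0  0  0  0  0  0
  b 0  0  0  0  0  0  0  0
  a 0  0  0  0  0  1  1  1
  e 0  0  0  1  1  1  1  1
  d 0  0  1  1  1  1  1  1
  b 0  0  1  1  1  1  1  1
  a 0  0  1  1  1  2  2  2
  b 0  0  1  1  1  2  2  2
LCS: 'aa'
LCS length = 2

2


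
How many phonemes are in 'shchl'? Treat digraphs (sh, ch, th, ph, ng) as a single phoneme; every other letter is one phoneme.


Parsing 'shchl' greedily, digraphs first:
  'sh' -> digraph (1 consonant phoneme) (phonemes so far: 1)
  'ch' -> digraph (1 consonant phoneme) (phonemes so far: 2)
  'l' -> consonant phoneme (phonemes so far: 3)
Total phonemes: 3

3


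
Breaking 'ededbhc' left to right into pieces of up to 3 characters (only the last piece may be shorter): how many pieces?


'ededbhc' has 7 characters.
Chunking with max size 3:
  Chunk 1: 'ede' (positions 0-2)
  Chunk 2: 'dbh' (positions 3-5)
  Chunk 3: 'c' (positions 6-6)
Total chunks: ceil(7 / 3) = 3

3


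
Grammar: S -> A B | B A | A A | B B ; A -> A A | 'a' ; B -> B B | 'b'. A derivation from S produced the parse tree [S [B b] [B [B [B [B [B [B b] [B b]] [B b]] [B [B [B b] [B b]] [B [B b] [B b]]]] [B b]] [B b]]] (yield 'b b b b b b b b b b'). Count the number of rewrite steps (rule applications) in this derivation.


Every bracketed nonterminal node [X ...] in the tree is produced by exactly one rule application.
Reading the tree off as a leftmost derivation:
  Step 1: S  =>  B B   (applied S -> B B)
  Step 2: B B  =>  b B   (applied B -> b)
  Step 3: b B  =>  b B B   (applied B -> B B)
  Step 4: b B B  =>  b B B B   (applied B -> B B)
  Step 5: b B B B  =>  b B B B B   (applied B -> B B)
  Step 6: b B B B B  =>  b B B B B B   (applied B -> B B)
  Step 7: b B B B B B  =>  b B B B B B B   (applied B -> B B)
  Step 8: b B B B B B B  =>  b b B B B B B   (applied B -> b)
  Step 9: b b B B B B B  =>  b b b B B B B   (applied B -> b)
  Step 10: b b b B B B B  =>  b b b b B B B   (applied B -> b)
  Step 11: b b b b B B B  =>  b b b b B B B B   (applied B -> B B)
  Step 12: b b b b B B B B  =>  b b b b B B B B B   (applied B -> B B)
  Step 13: b b b b B B B B B  =>  b b b b b B B B B   (applied B -> b)
  Step 14: b b b b b B B B B  =>  b b b b b b B B B   (applied B -> b)
  Step 15: b b b b b b B B B  =>  b b b b b b B B B B   (applied B -> B B)
  Step 16: b b b b b b B B B B  =>  b b b b b b b B B B   (applied B -> b)
  Step 17: b b b b b b b B B B  =>  b b b b b b b b B B   (applied B -> b)
  Step 18: b b b b b b b b B B  =>  b b b b b b b b b B   (applied B -> b)
  Step 19: b b b b b b b b b B  =>  b b b b b b b b b b   (applied B -> b)
Final yield: b b b b b b b b b b
Total rewrite steps: 19

19


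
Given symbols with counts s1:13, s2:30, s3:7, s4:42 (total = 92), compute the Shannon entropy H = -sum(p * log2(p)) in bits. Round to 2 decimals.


Computing entropy H = -sum(p_i * log2(p_i)):
  s1: p = 13/92 = 0.1413, -p*log2(p) = 0.3989
  s2: p = 30/92 = 0.3261, -p*log2(p) = 0.5272
  s3: p = 7/92 = 0.0761, -p*log2(p) = 0.2828
  s4: p = 42/92 = 0.4565, -p*log2(p) = 0.5164
H = sum of terms = 1.7253
Rounded to 2 decimals: 1.73

1.73


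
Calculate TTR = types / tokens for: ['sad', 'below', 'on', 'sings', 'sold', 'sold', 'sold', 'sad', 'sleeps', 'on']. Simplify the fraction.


Tokens: 10
Unique types: ('below', 'on', 'sad', 'sings', 'sleeps', 'sold') = 6
TTR = 6/10
Simplify: divide both by 2 -> 3/5
TTR = 3/5

3/5


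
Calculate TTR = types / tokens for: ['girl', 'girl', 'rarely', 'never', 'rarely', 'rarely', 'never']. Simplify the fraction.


Tokens: 7
Unique types: ('girl', 'never', 'rarely') = 3
TTR = 3/7
Already in lowest terms.

3/7


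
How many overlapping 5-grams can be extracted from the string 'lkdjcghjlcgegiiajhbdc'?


String 'lkdjcghjlcgegiiajhbdc' has length L = 21.
Number of overlapping n-grams = L - n + 1
Substituting: 21 - 5 + 1 = 17

17


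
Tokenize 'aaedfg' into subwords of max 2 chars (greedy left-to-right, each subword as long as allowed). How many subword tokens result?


'aaedfg' has 6 characters.
Chunking with max size 2:
  Chunk 1: 'aa' (positions 0-1)
  Chunk 2: 'ed' (positions 2-3)
  Chunk 3: 'fg' (positions 4-5)
Total chunks: ceil(6 / 2) = 3

3


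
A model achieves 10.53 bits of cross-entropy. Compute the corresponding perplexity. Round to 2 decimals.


Perplexity formula: PP = 2^H
H = 10.53
PP = 2^10.53
Decompose: 2^10.53 = 2^10 * 2^0.53
2^10 = 1024, 2^0.53 ~ 1.4439292
PP ~ 1024 * 1.4439292 = 1478.5835008
Rounded to 2 decimals: 1478.58

1478.58


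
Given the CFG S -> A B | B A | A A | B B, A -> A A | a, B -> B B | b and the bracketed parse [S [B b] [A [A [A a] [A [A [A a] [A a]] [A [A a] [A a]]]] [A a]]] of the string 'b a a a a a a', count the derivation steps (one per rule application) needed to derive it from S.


Every bracketed nonterminal node [X ...] in the tree is produced by exactly one rule application.
Reading the tree off as a leftmost derivation:
  Step 1: S  =>  B A   (applied S -> B A)
  Step 2: B A  =>  b A   (applied B -> b)
  Step 3: b A  =>  b A A   (applied A -> A A)
  Step 4: b A A  =>  b A A A   (applied A -> A A)
  Step 5: b A A A  =>  b a A A   (applied A -> a)
  Step 6: b a A A  =>  b a A A A   (applied A -> A A)
  Step 7: b a A A A  =>  b a A A A A   (applied A -> A A)
  Step 8: b a A A A A  =>  b a a A A A   (applied A -> a)
  Step 9: b a a A A A  =>  b a a a A A   (applied A -> a)
  Step 10: b a a a A A  =>  b a a a A A A   (applied A -> A A)
  Step 11: b a a a A A A  =>  b a a a a A A   (applied A -> a)
  Step 12: b a a a a A A  =>  b a a a a a A   (applied A -> a)
  Step 13: b a a a a a A  =>  b a a a a a a   (applied A -> a)
Final yield: b a a a a a a
Total rewrite steps: 13

13


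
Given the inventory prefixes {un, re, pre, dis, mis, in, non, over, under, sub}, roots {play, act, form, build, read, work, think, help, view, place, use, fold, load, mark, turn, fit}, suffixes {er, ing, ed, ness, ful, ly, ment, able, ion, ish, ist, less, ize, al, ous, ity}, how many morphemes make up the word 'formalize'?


Segmenting 'formalize' against the inventory:
  'form' -> root (morpheme 1)
  'al' -> suffix (morpheme 2)
  'ize' -> suffix (morpheme 3)
Total morphemes: 3

3


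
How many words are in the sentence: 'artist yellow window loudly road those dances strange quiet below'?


Counting words by splitting on spaces:
  Word 1: 'artist'
  Word 2: 'yellow'
  Word 3: 'window'
  Word 4: 'loudly'
  Word 5: 'road'
  Word 6: 'those'
  Word 7: 'dances'
  Word 8: 'strange'
  Word 9: 'quiet'
  Word 10: 'below'
Total words: 10

10


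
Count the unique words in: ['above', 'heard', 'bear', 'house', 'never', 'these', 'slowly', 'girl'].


Listing all tokens and tracking unique types:
  Token 1: 'above' -> NEW (unique so far: 1)
  Token 2: 'heard' -> NEW (unique so far: 2)
  Token 3: 'bear' -> NEW (unique so far: 3)
  Token 4: 'house' -> NEW (unique so far: 4)
  Token 5: 'never' -> NEW (unique so far: 5)
  Token 6: 'these' -> NEW (unique so far: 6)
  Token 7: 'slowly' -> NEW (unique so far: 7)
  Token 8: 'girl' -> NEW (unique so far: 8)
Unique types: ('above', 'bear', 'girl', 'heard', 'house', 'never', 'slowly', 'these')
Vocabulary size: 8

8


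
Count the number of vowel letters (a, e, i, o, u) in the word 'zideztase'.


Scanning each character of 'zideztase':
  Position 1: 'z' -> consonant (running count: 0)
  Position 2: 'i' -> vowel (running count: 1)
  Position 3: 'd' -> consonant (running count: 1)
  Position 4: 'e' -> vowel (running count: 2)
  Position 5: 'z' -> consonant (running count: 2)
  Position 6: 't' -> consonant (running count: 2)
  Position 7: 'a' -> vowel (running count: 3)
  Position 8: 's' -> consonant (running count: 3)
  Position 9: 'e' -> vowel (running count: 4)
Total vowels: 4

4


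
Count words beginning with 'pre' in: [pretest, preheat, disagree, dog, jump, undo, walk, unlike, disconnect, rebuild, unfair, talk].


Checking each word for prefix 'pre':
  'pretest' -> YES, starts with 'pre' (count: 1)
  'preheat' -> YES, starts with 'pre' (count: 2)
  'disagree' -> no (count: 2)
  'dog' -> no (count: 2)
  'jump' -> no (count: 2)
  'undo' -> no (count: 2)
  'walk' -> no (count: 2)
  'unlike' -> no (count: 2)
  'disconnect' -> no (count: 2)
  'rebuild' -> no (count: 2)
  'unfair' -> no (count: 2)
  'talk' -> no (count: 2)
Total with prefix 'pre': 2

2


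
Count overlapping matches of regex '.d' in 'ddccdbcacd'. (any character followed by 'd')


Pattern: .d means any character followed by 'd'.
Scanning 'ddccdbcacd' position-by-position:
  Pos 0: window 'dd' -> MATCH
  Pos 1: window 'dc' -> no
  Pos 2: window 'cc' -> no
  Pos 3: window 'cd' -> MATCH
  Pos 4: window 'db' -> no
  Pos 5: window 'bc' -> no
  Pos 6: window 'ca' -> no
  Pos 7: window 'ac' -> no
  Pos 8: window 'cd' -> MATCH
  Pos 9: window 'd' -> no
Total matches: 3

3


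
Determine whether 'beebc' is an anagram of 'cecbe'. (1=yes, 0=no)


Sort characters of 'beebc': 'bbcee'
Sort characters of 'cecbe': 'bccee'
Sorted forms differ -> they are NOT anagrams
Result: 0

0


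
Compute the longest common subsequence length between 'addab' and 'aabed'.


DP table for LCS of 'addab' and 'aabed':
       a  a  b  e  d
    0  0  0  0  0  0
  a 0  1  1  1  1  1
  d 0  1  1  1  1  2
  d 0  1  1  1  1  2
  a 0  1  2  2  2  2
  b 0  1  2  3  3  3
LCS: 'aab'
LCS length = 3

3


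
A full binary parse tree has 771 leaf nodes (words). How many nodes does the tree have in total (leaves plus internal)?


Leaf nodes (terminals): 771
Internal nodes = n - 1 = 771 - 1 = 770
Total = leaves + internal = 771 + 770 = 1541

1541


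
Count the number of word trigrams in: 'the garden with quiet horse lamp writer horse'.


Word trigrams from [8] words:
  Trigram 1: (the garden with)
  Trigram 2: (garden with quiet)
  Trigram 3: (with quiet horse)
  Trigram 4: (quiet horse lamp)
  Trigram 5: (horse lamp writer)
  Trigram 6: (lamp writer horse)
Total word trigrams: 8 - 2 = 6

6


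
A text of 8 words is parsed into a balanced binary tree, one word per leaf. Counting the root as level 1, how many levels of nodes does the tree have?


In a balanced binary tree with n leaves the deepest leaf is ceil(log2(n)) edges below the root,
so counting node levels inclusive of root and leaves gives ceil(log2(n)) + 1 levels.
log2(8) = 3.0000
ceil(3.0000) = 3
levels = 3 + 1 = 4

4


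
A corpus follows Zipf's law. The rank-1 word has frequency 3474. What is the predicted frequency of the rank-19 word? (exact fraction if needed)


Zipf's law: freq(rank) = f1 / rank
f1 = 3474, rank = 19
freq = 3474 / 19
GCD(3474, 19) = 1
Simplified: 3474/19

3474/19


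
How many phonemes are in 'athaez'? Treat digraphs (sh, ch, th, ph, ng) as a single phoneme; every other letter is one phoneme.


Parsing 'athaez' greedily, digraphs first:
  'a' -> vowel phoneme (phonemes so far: 1)
  'th' -> digraph (1 consonant phoneme) (phonemes so far: 2)
  'a' -> vowel phoneme (phonemes so far: 3)
  'e' -> vowel phoneme (phonemes so far: 4)
  'z' -> consonant phoneme (phonemes so far: 5)
Total phonemes: 5

5


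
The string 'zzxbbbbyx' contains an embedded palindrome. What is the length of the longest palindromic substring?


Scanning 'zzxbbbbyx' for palindromic substrings.
Substring at positions 3-6: 'bbbb'.
Check: reverse('bbbb') = 'bbbb' -> palindrome confirmed.
Neighbouring characters ('x' / 'y') break symmetry, so it cannot extend further.
No longer palindromic substring exists; longest length = 4

4


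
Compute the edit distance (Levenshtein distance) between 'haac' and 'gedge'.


Building DP table for s1='haac' (len 4) and s2='gedge' (len 5):
       g  e  d  g  e
    0  1  2  3  4  5
  h 1  1  2  3  4  5
  a 2  2  2  3  4  5
  a 3  3  3  3  4  5
  c 4  4  4  4  4  5
Edit distance = dp[4][5] = 5

5


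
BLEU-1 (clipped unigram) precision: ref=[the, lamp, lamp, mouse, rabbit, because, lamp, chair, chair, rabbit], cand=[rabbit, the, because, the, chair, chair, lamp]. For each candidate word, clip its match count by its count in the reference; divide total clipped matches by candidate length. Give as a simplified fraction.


Reference word counts: {'because': 1, 'chair': 2, 'lamp': 3, 'mouse': 1, 'rabbit': 2, 'the': 1}
Checking each candidate word (with clipping):
  'rabbit' -> in reference (ref count 2, used 1/2) -> match (matches: 1)
  'the' -> in reference (ref count 1, used 1/1) -> match (matches: 2)
  'because' -> in reference (ref count 1, used 1/1) -> match (matches: 3)
  'the' -> ref count 1 already used up (1/1) -> clipped, no match (matches: 3)
  'chair' -> in reference (ref count 2, used 1/2) -> match (matches: 4)
  'chair' -> in reference (ref count 2, used 2/2) -> match (matches: 5)
  'lamp' -> in reference (ref count 3, used 1/3) -> match (matches: 6)
Clipped matches: 6, Candidate length: 7
Precision = 6/7

6/7


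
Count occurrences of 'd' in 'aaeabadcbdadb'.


Scanning 'aaeabadcbdadb' for 'd':
  Position 6: 'd' -> MATCH (count: 1)
  Position 9: 'd' -> MATCH (count: 2)
  Position 11: 'd' -> MATCH (count: 3)
Total occurrences of 'd': 3

3


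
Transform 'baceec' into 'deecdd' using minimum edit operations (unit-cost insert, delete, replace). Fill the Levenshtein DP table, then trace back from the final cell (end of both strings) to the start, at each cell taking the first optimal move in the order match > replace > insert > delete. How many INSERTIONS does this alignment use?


Edit distance = 5. Backtracking from cell (6, 6) with preference match > replace > insert > delete,
then listing the resulting alignment 'baceec' -> 'deecdd' left to right:
  Step 1: delete 'b'
  Step 2: delete 'a'
  Step 3: replace c->d
  Step 4: keep 'e'
  Step 5: keep 'e'
  Step 6: keep 'c'
  Step 7: insert 'd' [insertion #1]
  Step 8: insert 'd' [insertion #2]
Total insertions: 2

2


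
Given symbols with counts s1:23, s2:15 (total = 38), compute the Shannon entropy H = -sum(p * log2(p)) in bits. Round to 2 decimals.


Computing entropy H = -sum(p_i * log2(p_i)):
  s1: p = 23/38 = 0.6053, -p*log2(p) = 0.4384
  s2: p = 15/38 = 0.3947, -p*log2(p) = 0.5294
H = sum of terms = 0.9678
Rounded to 2 decimals: 0.97

0.97


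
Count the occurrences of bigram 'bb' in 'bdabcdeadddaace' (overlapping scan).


Scanning 'bdabcdeadddaace' for bigram 'bb':
  Position 0: 'bd' -> no
  Position 1: 'da' -> no
  Position 2: 'ab' -> no
  Position 3: 'bc' -> no
  Position 4: 'cd' -> no
  Position 5: 'de' -> no
  Position 6: 'ea' -> no
  Position 7: 'ad' -> no
  Position 8: 'dd' -> no
  Position 9: 'dd' -> no
  Position 10: 'da' -> no
  Position 11: 'aa' -> no
  Position 12: 'ac' -> no
  Position 13: 'ce' -> no
Total matches: 0

0


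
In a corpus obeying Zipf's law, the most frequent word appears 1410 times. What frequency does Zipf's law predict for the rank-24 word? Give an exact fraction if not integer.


Zipf's law: freq(rank) = f1 / rank
f1 = 1410, rank = 24
freq = 1410 / 24
GCD(1410, 24) = 6
Simplified: 235/4

235/4


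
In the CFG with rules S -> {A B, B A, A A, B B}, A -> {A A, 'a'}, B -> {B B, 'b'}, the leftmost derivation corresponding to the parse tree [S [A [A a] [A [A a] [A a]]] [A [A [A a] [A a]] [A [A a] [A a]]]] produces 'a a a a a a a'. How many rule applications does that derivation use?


Every bracketed nonterminal node [X ...] in the tree is produced by exactly one rule application.
Reading the tree off as a leftmost derivation:
  Step 1: S  =>  A A   (applied S -> A A)
  Step 2: A A  =>  A A A   (applied A -> A A)
  Step 3: A A A  =>  a A A   (applied A -> a)
  Step 4: a A A  =>  a A A A   (applied A -> A A)
  Step 5: a A A A  =>  a a A A   (applied A -> a)
  Step 6: a a A A  =>  a a a A   (applied A -> a)
  Step 7: a a a A  =>  a a a A A   (applied A -> A A)
  Step 8: a a a A A  =>  a a a A A A   (applied A -> A A)
  Step 9: a a a A A A  =>  a a a a A A   (applied A -> a)
  Step 10: a a a a A A  =>  a a a a a A   (applied A -> a)
  Step 11: a a a a a A  =>  a a a a a A A   (applied A -> A A)
  Step 12: a a a a a A A  =>  a a a a a a A   (applied A -> a)
  Step 13: a a a a a a A  =>  a a a a a a a   (applied A -> a)
Final yield: a a a a a a a
Total rewrite steps: 13

13


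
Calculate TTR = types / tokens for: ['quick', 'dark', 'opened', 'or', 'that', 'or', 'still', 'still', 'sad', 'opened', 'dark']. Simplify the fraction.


Tokens: 11
Unique types: ('dark', 'opened', 'or', 'quick', 'sad', 'still', 'that') = 7
TTR = 7/11
Already in lowest terms.

7/11


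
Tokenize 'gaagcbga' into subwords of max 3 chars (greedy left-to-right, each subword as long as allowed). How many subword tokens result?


'gaagcbga' has 8 characters.
Chunking with max size 3:
  Chunk 1: 'gaa' (positions 0-2)
  Chunk 2: 'gcb' (positions 3-5)
  Chunk 3: 'ga' (positions 6-7)
Total chunks: ceil(8 / 3) = 3

3


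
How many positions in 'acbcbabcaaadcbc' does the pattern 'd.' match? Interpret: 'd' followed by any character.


Pattern: d. means 'd' followed by any character.
Scanning 'acbcbabcaaadcbc' position-by-position:
  Pos 0: window 'ac' -> no
  Pos 1: window 'cb' -> no
  Pos 2: window 'bc' -> no
  Pos 3: window 'cb' -> no
  Pos 4: window 'ba' -> no
  Pos 5: window 'ab' -> no
  Pos 6: window 'bc' -> no
  Pos 7: window 'ca' -> no
  Pos 8: window 'aa' -> no
  Pos 9: window 'aa' -> no
  Pos 10: window 'ad' -> no
  Pos 11: window 'dc' -> MATCH
  Pos 12: window 'cb' -> no
  Pos 13: window 'bc' -> no
  Pos 14: window 'c' -> no
Total matches: 1

1


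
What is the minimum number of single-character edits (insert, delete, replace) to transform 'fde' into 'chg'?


Building DP table for s1='fde' (len 3) and s2='chg' (len 3):
       c  h  g
    0  1  2  3
  f 1  1  2  3
  d 2  2  2  3
  e 3  3  3  3
Edit distance = dp[3][3] = 3

3


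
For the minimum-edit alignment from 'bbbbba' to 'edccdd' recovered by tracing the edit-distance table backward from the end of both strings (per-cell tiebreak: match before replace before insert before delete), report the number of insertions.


Edit distance = 6. Backtracking from cell (6, 6) with preference match > replace > insert > delete,
then listing the resulting alignment 'bbbbba' -> 'edccdd' left to right:
  Step 1: replace b->e
  Step 2: replace b->d
  Step 3: replace b->c
  Step 4: replace b->c
  Step 5: replace b->d
  Step 6: replace a->d
Total insertions: 0

0


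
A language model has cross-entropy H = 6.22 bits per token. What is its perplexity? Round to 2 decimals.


Perplexity formula: PP = 2^H
H = 6.22
PP = 2^6.22
Decompose: 2^6.22 = 2^6 * 2^0.22
2^6 = 64, 2^0.22 ~ 1.1647336
PP ~ 64 * 1.1647336 = 74.5429504
Rounded to 2 decimals: 74.54

74.54


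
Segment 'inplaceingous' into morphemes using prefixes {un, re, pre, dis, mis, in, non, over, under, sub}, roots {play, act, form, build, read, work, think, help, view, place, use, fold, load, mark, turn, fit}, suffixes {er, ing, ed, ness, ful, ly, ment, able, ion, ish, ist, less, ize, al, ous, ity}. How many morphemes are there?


Segmenting 'inplaceingous' against the inventory:
  'in' -> prefix (morpheme 1)
  'place' -> root (morpheme 2)
  'ing' -> suffix (morpheme 3)
  'ous' -> suffix (morpheme 4)
Total morphemes: 4

4


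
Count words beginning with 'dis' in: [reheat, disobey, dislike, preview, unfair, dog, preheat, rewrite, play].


Checking each word for prefix 'dis':
  'reheat' -> no (count: 0)
  'disobey' -> YES, starts with 'dis' (count: 1)
  'dislike' -> YES, starts with 'dis' (count: 2)
  'preview' -> no (count: 2)
  'unfair' -> no (count: 2)
  'dog' -> no (count: 2)
  'preheat' -> no (count: 2)
  'rewrite' -> no (count: 2)
  'play' -> no (count: 2)
Total with prefix 'dis': 2

2


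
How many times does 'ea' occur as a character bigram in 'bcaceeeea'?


Scanning 'bcaceeeea' for bigram 'ea':
  Position 0: 'bc' -> no
  Position 1: 'ca' -> no
  Position 2: 'ac' -> no
  Position 3: 'ce' -> no
  Position 4: 'ee' -> no
  Position 5: 'ee' -> no
  Position 6: 'ee' -> no
  Position 7: 'ea' -> MATCH
Total matches: 1

1


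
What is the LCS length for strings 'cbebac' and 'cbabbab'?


DP table for LCS of 'cbebac' and 'cbabbab':
       c  b  a  b  b  a  b
    0  0  0  0  0  0  0  0
  c 0  1  1  1  1  1  1  1
  b 0  1  2  2  2  2  2  2
  e 0  1  2  2  2  2  2  2
  b 0  1  2  2  3  3  3  3
  a 0  1  2  3  3  3  4  4
  c 0  1  2  3  3  3  4  4
LCS: 'cbba'
LCS length = 4

4


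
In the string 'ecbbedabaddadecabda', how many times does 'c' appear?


Scanning 'ecbbedabaddadecabda' for 'c':
  Position 1: 'c' -> MATCH (count: 1)
  Position 14: 'c' -> MATCH (count: 2)
Total occurrences of 'c': 2

2


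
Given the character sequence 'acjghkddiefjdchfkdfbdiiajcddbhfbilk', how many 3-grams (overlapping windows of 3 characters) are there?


String 'acjghkddiefjdchfkdfbdiiajcddbhfbilk' has length L = 35.
Number of overlapping n-grams = L - n + 1
Substituting: 35 - 3 + 1 = 33

33


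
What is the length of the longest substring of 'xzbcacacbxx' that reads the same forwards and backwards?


Scanning 'xzbcacacbxx' for palindromic substrings.
Substring at positions 2-8: 'bcacacb'.
Check: reverse('bcacacb') = 'bcacacb' -> palindrome confirmed.
Neighbouring characters ('z' / 'x') break symmetry, so it cannot extend further.
No longer palindromic substring exists; longest length = 7

7


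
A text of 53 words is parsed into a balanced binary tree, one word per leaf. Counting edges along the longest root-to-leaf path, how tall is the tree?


In a balanced binary tree with n leaves the deepest leaf is ceil(log2(n)) edges below the root.
log2(53) = 5.7279
ceil(5.7279) = 6
height (edges) = 6

6


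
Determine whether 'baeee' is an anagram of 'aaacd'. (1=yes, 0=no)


Sort characters of 'baeee': 'abeee'
Sort characters of 'aaacd': 'aaacd'
Sorted forms differ -> they are NOT anagrams
Result: 0

0


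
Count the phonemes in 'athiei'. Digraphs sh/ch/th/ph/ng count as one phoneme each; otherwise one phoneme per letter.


Parsing 'athiei' greedily, digraphs first:
  'a' -> vowel phoneme (phonemes so far: 1)
  'th' -> digraph (1 consonant phoneme) (phonemes so far: 2)
  'i' -> vowel phoneme (phonemes so far: 3)
  'e' -> vowel phoneme (phonemes so far: 4)
  'i' -> vowel phoneme (phonemes so far: 5)
Total phonemes: 5

5


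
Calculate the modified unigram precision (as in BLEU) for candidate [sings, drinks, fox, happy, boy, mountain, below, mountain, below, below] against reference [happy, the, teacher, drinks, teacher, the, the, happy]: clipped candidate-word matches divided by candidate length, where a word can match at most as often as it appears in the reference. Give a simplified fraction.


Reference word counts: {'drinks': 1, 'happy': 2, 'teacher': 2, 'the': 3}
Checking each candidate word (with clipping):
  'sings' -> not in reference -> no match (matches: 0)
  'drinks' -> in reference (ref count 1, used 1/1) -> match (matches: 1)
  'fox' -> not in reference -> no match (matches: 1)
  'happy' -> in reference (ref count 2, used 1/2) -> match (matches: 2)
  'boy' -> not in reference -> no match (matches: 2)
  'mountain' -> not in reference -> no match (matches: 2)
  'below' -> not in reference -> no match (matches: 2)
  'mountain' -> not in reference -> no match (matches: 2)
  'below' -> not in reference -> no match (matches: 2)
  'below' -> not in reference -> no match (matches: 2)
Clipped matches: 2, Candidate length: 10
Precision = 2/10 = 1/5

1/5


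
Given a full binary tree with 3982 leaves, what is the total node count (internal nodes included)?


Leaf nodes (terminals): 3982
Internal nodes = n - 1 = 3982 - 1 = 3981
Total = leaves + internal = 3982 + 3981 = 7963

7963


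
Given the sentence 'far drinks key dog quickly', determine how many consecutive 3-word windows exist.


Word trigrams from [5] words:
  Trigram 1: (far drinks key)
  Trigram 2: (drinks key dog)
  Trigram 3: (key dog quickly)
Total word trigrams: 5 - 2 = 3

3


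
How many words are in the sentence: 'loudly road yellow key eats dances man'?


Counting words by splitting on spaces:
  Word 1: 'loudly'
  Word 2: 'road'
  Word 3: 'yellow'
  Word 4: 'key'
  Word 5: 'eats'
  Word 6: 'dances'
  Word 7: 'man'
Total words: 7

7


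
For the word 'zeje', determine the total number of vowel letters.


Scanning each character of 'zeje':
  Position 1: 'z' -> consonant (running count: 0)
  Position 2: 'e' -> vowel (running count: 1)
  Position 3: 'j' -> consonant (running count: 1)
  Position 4: 'e' -> vowel (running count: 2)
Total vowels: 2

2


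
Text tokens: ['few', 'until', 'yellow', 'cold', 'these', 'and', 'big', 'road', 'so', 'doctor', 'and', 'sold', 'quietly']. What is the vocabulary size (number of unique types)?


Listing all tokens and tracking unique types:
  Token 1: 'few' -> NEW (unique so far: 1)
  Token 2: 'until' -> NEW (unique so far: 2)
  Token 3: 'yellow' -> NEW (unique so far: 3)
  Token 4: 'cold' -> NEW (unique so far: 4)
  Token 5: 'these' -> NEW (unique so far: 5)
  Token 6: 'and' -> NEW (unique so far: 6)
  Token 7: 'big' -> NEW (unique so far: 7)
  Token 8: 'road' -> NEW (unique so far: 8)
  Token 9: 'so' -> NEW (unique so far: 9)
  Token 10: 'doctor' -> NEW (unique so far: 10)
  Token 11: 'and' -> duplicate (unique so far: 10)
  Token 12: 'sold' -> NEW (unique so far: 11)
  Token 13: 'quietly' -> NEW (unique so far: 12)
Unique types: ('and', 'big', 'cold', 'doctor', 'few', 'quietly', 'road', 'so', 'sold', 'these', 'until', 'yellow')
Vocabulary size: 12

12


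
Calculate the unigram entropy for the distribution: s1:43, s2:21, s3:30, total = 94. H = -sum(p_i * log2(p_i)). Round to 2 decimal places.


Computing entropy H = -sum(p_i * log2(p_i)):
  s1: p = 43/94 = 0.4574, -p*log2(p) = 0.5161
  s2: p = 21/94 = 0.2234, -p*log2(p) = 0.4831
  s3: p = 30/94 = 0.3191, -p*log2(p) = 0.5259
H = sum of terms = 1.5251
Rounded to 2 decimals: 1.53

1.53


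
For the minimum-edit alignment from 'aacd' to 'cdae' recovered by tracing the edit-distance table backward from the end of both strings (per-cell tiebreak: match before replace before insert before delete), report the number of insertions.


Edit distance = 4. Backtracking from cell (4, 4) with preference match > replace > insert > delete,
then listing the resulting alignment 'aacd' -> 'cdae' left to right:
  Step 1: replace a->c
  Step 2: replace a->d
  Step 3: replace c->a
  Step 4: replace d->e
Total insertions: 0

0


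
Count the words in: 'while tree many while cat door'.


Counting words by splitting on spaces:
  Word 1: 'while'
  Word 2: 'tree'
  Word 3: 'many'
  Word 4: 'while'
  Word 5: 'cat'
  Word 6: 'door'
Total words: 6

6


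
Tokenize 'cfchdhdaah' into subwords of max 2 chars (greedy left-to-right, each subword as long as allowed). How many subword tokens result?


'cfchdhdaah' has 10 characters.
Chunking with max size 2:
  Chunk 1: 'cf' (positions 0-1)
  Chunk 2: 'ch' (positions 2-3)
  Chunk 3: 'dh' (positions 4-5)
  Chunk 4: 'da' (positions 6-7)
  Chunk 5: 'ah' (positions 8-9)
Total chunks: ceil(10 / 2) = 5

5


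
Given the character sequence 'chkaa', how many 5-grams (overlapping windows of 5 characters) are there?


String 'chkaa' has length L = 5.
Number of overlapping n-grams = L - n + 1
Substituting: 5 - 5 + 1 = 1

1


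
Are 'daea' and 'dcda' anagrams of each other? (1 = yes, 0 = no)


Sort characters of 'daea': 'aade'
Sort characters of 'dcda': 'acdd'
Sorted forms differ -> they are NOT anagrams
Result: 0

0


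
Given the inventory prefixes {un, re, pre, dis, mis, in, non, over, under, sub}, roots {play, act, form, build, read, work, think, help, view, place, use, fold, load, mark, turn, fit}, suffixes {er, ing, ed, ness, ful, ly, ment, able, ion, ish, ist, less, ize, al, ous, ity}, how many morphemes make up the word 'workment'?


Segmenting 'workment' against the inventory:
  'work' -> root (morpheme 1)
  'ment' -> suffix (morpheme 2)
Total morphemes: 2

2


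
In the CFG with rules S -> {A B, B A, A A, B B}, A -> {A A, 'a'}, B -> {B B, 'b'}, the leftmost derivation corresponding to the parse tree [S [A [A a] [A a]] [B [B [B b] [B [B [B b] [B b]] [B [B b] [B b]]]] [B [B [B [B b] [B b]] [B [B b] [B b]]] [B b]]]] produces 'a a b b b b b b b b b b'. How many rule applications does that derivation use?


Every bracketed nonterminal node [X ...] in the tree is produced by exactly one rule application.
Reading the tree off as a leftmost derivation:
  Step 1: S  =>  A B   (applied S -> A B)
  Step 2: A B  =>  A A B   (applied A -> A A)
  Step 3: A A B  =>  a A B   (applied A -> a)
  Step 4: a A B  =>  a a B   (applied A -> a)
  Step 5: a a B  =>  a a B B   (applied B -> B B)
  Step 6: a a B B  =>  a a B B B   (applied B -> B B)
  Step 7: a a B B B  =>  a a b B B   (applied B -> b)
  Step 8: a a b B B  =>  a a b B B B   (applied B -> B B)
  Step 9: a a b B B B  =>  a a b B B B B   (applied B -> B B)
  Step 10: a a b B B B B  =>  a a b b B B B   (applied B -> b)
  Step 11: a a b b B B B  =>  a a b b b B B   (applied B -> b)
  Step 12: a a b b b B B  =>  a a b b b B B B   (applied B -> B B)
  Step 13: a a b b b B B B  =>  a a b b b b B B   (applied B -> b)
  Step 14: a a b b b b B B  =>  a a b b b b b B   (applied B -> b)
  Step 15: a a b b b b b B  =>  a a b b b b b B B   (applied B -> B B)
  Step 16: a a b b b b b B B  =>  a a b b b b b B B B   (applied B -> B B)
  Step 17: a a b b b b b B B B  =>  a a b b b b b B B B B   (applied B -> B B)
  Step 18: a a b b b b b B B B B  =>  a a b b b b b b B B B   (applied B -> b)
  Step 19: a a b b b b b b B B B  =>  a a b b b b b b b B B   (applied B -> b)
  Step 20: a a b b b b b b b B B  =>  a a b b b b b b b B B B   (applied B -> B B)
  Step 21: a a b b b b b b b B B B  =>  a a b b b b b b b b B B   (applied B -> b)
  Step 22: a a b b b b b b b b B B  =>  a a b b b b b b b b b B   (applied B -> b)
  Step 23: a a b b b b b b b b b B  =>  a a b b b b b b b b b b   (applied B -> b)
Final yield: a a b b b b b b b b b b
Total rewrite steps: 23

23


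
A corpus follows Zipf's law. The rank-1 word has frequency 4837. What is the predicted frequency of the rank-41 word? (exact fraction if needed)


Zipf's law: freq(rank) = f1 / rank
f1 = 4837, rank = 41
freq = 4837 / 41
GCD(4837, 41) = 1
Simplified: 4837/41

4837/41


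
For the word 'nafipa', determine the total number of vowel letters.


Scanning each character of 'nafipa':
  Position 1: 'n' -> consonant (running count: 0)
  Position 2: 'a' -> vowel (running count: 1)
  Position 3: 'f' -> consonant (running count: 1)
  Position 4: 'i' -> vowel (running count: 2)
  Position 5: 'p' -> consonant (running count: 2)
  Position 6: 'a' -> vowel (running count: 3)
Total vowels: 3

3


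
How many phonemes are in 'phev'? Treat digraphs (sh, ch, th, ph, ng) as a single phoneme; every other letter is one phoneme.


Parsing 'phev' greedily, digraphs first:
  'ph' -> digraph (1 consonant phoneme) (phonemes so far: 1)
  'e' -> vowel phoneme (phonemes so far: 2)
  'v' -> consonant phoneme (phonemes so far: 3)
Total phonemes: 3

3


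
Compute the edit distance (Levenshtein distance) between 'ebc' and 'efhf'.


Building DP table for s1='ebc' (len 3) and s2='efhf' (len 4):
       e  f  h  f
    0  1  2  3  4
  e 1  0  1  2  3
  b 2  1  1  2  3
  c 3  2  2  2  3
Edit distance = dp[3][4] = 3

3


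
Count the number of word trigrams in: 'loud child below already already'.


Word trigrams from [5] words:
  Trigram 1: (loud child below)
  Trigram 2: (child below already)
  Trigram 3: (below already already)
Total word trigrams: 5 - 2 = 3

3


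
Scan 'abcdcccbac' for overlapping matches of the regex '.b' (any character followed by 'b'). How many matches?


Pattern: .b means any character followed by 'b'.
Scanning 'abcdcccbac' position-by-position:
  Pos 0: window 'ab' -> MATCH
  Pos 1: window 'bc' -> no
  Pos 2: window 'cd' -> no
  Pos 3: window 'dc' -> no
  Pos 4: window 'cc' -> no
  Pos 5: window 'cc' -> no
  Pos 6: window 'cb' -> MATCH
  Pos 7: window 'ba' -> no
  Pos 8: window 'ac' -> no
  Pos 9: window 'c' -> no
Total matches: 2

2


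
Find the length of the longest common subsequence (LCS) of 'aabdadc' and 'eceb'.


DP table for LCS of 'aabdadc' and 'eceb':
       e  c  e  b
    0  0  0  0  0
  a 0  0  0  0  0
  a 0  0  0  0  0
  b 0  0  0  0  1
  d 0  0  0  0  1
  a 0  0  0  0  1
  d 0  0  0  0  1
  c 0  0  1  1  1
LCS: 'b'
LCS length = 1

1


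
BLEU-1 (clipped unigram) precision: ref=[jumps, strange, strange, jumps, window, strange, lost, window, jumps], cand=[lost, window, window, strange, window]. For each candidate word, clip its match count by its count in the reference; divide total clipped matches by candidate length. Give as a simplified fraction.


Reference word counts: {'jumps': 3, 'lost': 1, 'strange': 3, 'window': 2}
Checking each candidate word (with clipping):
  'lost' -> in reference (ref count 1, used 1/1) -> match (matches: 1)
  'window' -> in reference (ref count 2, used 1/2) -> match (matches: 2)
  'window' -> in reference (ref count 2, used 2/2) -> match (matches: 3)
  'strange' -> in reference (ref count 3, used 1/3) -> match (matches: 4)
  'window' -> ref count 2 already used up (2/2) -> clipped, no match (matches: 4)
Clipped matches: 4, Candidate length: 5
Precision = 4/5

4/5


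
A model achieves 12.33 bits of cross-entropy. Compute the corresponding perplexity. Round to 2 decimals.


Perplexity formula: PP = 2^H
H = 12.33
PP = 2^12.33
Decompose: 2^12.33 = 2^12 * 2^0.33
2^12 = 4096, 2^0.33 ~ 1.2570134
PP ~ 4096 * 1.2570134 = 5148.7268864
Rounded to 2 decimals: 5148.73

5148.73


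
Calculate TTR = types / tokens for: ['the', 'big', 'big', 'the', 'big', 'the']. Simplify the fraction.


Tokens: 6
Unique types: ('big', 'the') = 2
TTR = 2/6
Simplify: divide both by 2 -> 1/3
TTR = 1/3

1/3


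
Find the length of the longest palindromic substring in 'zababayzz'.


Scanning 'zababayzz' for palindromic substrings.
Substring at positions 1-5: 'ababa'.
Check: reverse('ababa') = 'ababa' -> palindrome confirmed.
Neighbouring characters ('z' / 'y') break symmetry, so it cannot extend further.
No longer palindromic substring exists; longest length = 5

5


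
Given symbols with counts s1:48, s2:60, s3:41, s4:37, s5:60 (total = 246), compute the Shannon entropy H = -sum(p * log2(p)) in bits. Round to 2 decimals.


Computing entropy H = -sum(p_i * log2(p_i)):
  s1: p = 48/246 = 0.1951, -p*log2(p) = 0.4600
  s2: p = 60/246 = 0.2439, -p*log2(p) = 0.4965
  s3: p = 41/246 = 0.1667, -p*log2(p) = 0.4308
  s4: p = 37/246 = 0.1504, -p*log2(p) = 0.4111
  s5: p = 60/246 = 0.2439, -p*log2(p) = 0.4965
H = sum of terms = 2.2949
Rounded to 2 decimals: 2.29

2.29


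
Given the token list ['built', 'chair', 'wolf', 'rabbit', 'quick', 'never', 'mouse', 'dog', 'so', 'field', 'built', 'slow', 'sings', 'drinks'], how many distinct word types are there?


Listing all tokens and tracking unique types:
  Token 1: 'built' -> NEW (unique so far: 1)
  Token 2: 'chair' -> NEW (unique so far: 2)
  Token 3: 'wolf' -> NEW (unique so far: 3)
  Token 4: 'rabbit' -> NEW (unique so far: 4)
  Token 5: 'quick' -> NEW (unique so far: 5)
  Token 6: 'never' -> NEW (unique so far: 6)
  Token 7: 'mouse' -> NEW (unique so far: 7)
  Token 8: 'dog' -> NEW (unique so far: 8)
  Token 9: 'so' -> NEW (unique so far: 9)
  Token 10: 'field' -> NEW (unique so far: 10)
  Token 11: 'built' -> duplicate (unique so far: 10)
  Token 12: 'slow' -> NEW (unique so far: 11)
  Token 13: 'sings' -> NEW (unique so far: 12)
  Token 14: 'drinks' -> NEW (unique so far: 13)
Unique types: ('built', 'chair', 'dog', 'drinks', 'field', 'mouse', 'never', 'quick', 'rabbit', 'sings', 'slow', 'so', 'wolf')
Vocabulary size: 13

13
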